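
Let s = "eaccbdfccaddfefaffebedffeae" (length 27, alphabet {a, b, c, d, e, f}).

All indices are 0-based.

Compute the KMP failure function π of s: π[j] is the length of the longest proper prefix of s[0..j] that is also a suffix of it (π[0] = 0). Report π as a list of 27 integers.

[0, 0, 0, 0, 0, 0, 0, 0, 0, 0, 0, 0, 0, 1, 0, 0, 0, 0, 1, 0, 1, 0, 0, 0, 1, 2, 1]

π[0] = 0
j=1 s[j]='a': π[1]=0 (border '')
j=2 s[j]='c': π[2]=0 (border '')
j=3 s[j]='c': π[3]=0 (border '')
j=4 s[j]='b': π[4]=0 (border '')
j=5 s[j]='d': π[5]=0 (border '')
j=6 s[j]='f': π[6]=0 (border '')
j=7 s[j]='c': π[7]=0 (border '')
j=8 s[j]='c': π[8]=0 (border '')
j=9 s[j]='a': π[9]=0 (border '')
j=10 s[j]='d': π[10]=0 (border '')
j=11 s[j]='d': π[11]=0 (border '')
j=12 s[j]='f': π[12]=0 (border '')
j=13 s[j]='e': π[13]=1 (border 'e')
j=14 s[j]='f': k: 1→0; π[14]=0 (border '')
j=15 s[j]='a': π[15]=0 (border '')
j=16 s[j]='f': π[16]=0 (border '')
j=17 s[j]='f': π[17]=0 (border '')
j=18 s[j]='e': π[18]=1 (border 'e')
j=19 s[j]='b': k: 1→0; π[19]=0 (border '')
j=20 s[j]='e': π[20]=1 (border 'e')
j=21 s[j]='d': k: 1→0; π[21]=0 (border '')
j=22 s[j]='f': π[22]=0 (border '')
j=23 s[j]='f': π[23]=0 (border '')
j=24 s[j]='e': π[24]=1 (border 'e')
j=25 s[j]='a': π[25]=2 (border 'ea')
j=26 s[j]='e': k: 2→0; π[26]=1 (border 'e')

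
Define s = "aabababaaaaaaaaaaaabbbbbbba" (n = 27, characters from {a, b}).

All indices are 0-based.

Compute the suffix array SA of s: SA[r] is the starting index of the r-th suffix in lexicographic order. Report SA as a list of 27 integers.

[26, 7, 8, 9, 10, 11, 12, 13, 14, 15, 16, 0, 17, 5, 3, 1, 18, 25, 6, 4, 2, 24, 23, 22, 21, 20, 19]

rank→(start, suffix):
  0 → (26, 'a')
  1 → (7, 'aaaaaaaaaaaabbbbbbba')
  2 → (8, 'aaaaaaaaaaabbbbbbba')
  3 → (9, 'aaaaaaaaaabbbbbbba')
  4 → (10, 'aaaaaaaaabbbbbbba')
  5 → (11, 'aaaaaaaabbbbbbba')
  6 → (12, 'aaaaaaabbbbbbba')
  7 → (13, 'aaaaaabbbbbbba')
  8 → (14, 'aaaaabbbbbbba')
  9 → (15, 'aaaabbbbbbba')
  10 → (16, 'aaabbbbbbba')
  11 → (0, 'aabababaaaaaaaaaaaabbbbbbba')
  12 → (17, 'aabbbbbbba')
  13 → (5, 'abaaaaaaaaaaaabbbbbbba')
  14 → (3, 'ababaaaaaaaaaaaabbbbbbba')
  15 → (1, 'abababaaaaaaaaaaaabbbbbbba')
  16 → (18, 'abbbbbbba')
  17 → (25, 'ba')
  18 → (6, 'baaaaaaaaaaaabbbbbbba')
  19 → (4, 'babaaaaaaaaaaaabbbbbbba')
  20 → (2, 'bababaaaaaaaaaaaabbbbbbba')
  21 → (24, 'bba')
  22 → (23, 'bbba')
  23 → (22, 'bbbba')
  24 → (21, 'bbbbba')
  25 → (20, 'bbbbbba')
  26 → (19, 'bbbbbbba')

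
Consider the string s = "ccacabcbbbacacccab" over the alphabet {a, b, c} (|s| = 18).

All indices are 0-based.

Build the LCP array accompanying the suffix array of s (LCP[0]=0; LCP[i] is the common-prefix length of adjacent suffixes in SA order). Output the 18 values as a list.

rank | idx | suffix
   0 |  16 | ab
   1 |   4 | abcbbbacacccab
   2 |   2 | acabcbbbacacccab
   3 |  10 | acacccab
   4 |  12 | acccab
   5 |  17 | b
   6 |   9 | bacacccab
   7 |   8 | bbacacccab
   8 |   7 | bbbacacccab
   9 |   5 | bcbbbacacccab
  10 |  15 | cab
  11 |   3 | cabcbbbacacccab
  12 |   1 | cacabcbbbacacccab
  13 |  11 | cacccab
  14 |   6 | cbbbacacccab
  15 |  14 | ccab
  16 |   0 | ccacabcbbbacacccab
  17 |  13 | cccab

SA = [16, 4, 2, 10, 12, 17, 9, 8, 7, 5, 15, 3, 1, 11, 6, 14, 0, 13]
rank  pair      lcp
   1  s[16:],s[4:]  2  'ab'
   2  s[4:],s[2:]  1  'a'
   3  s[2:],s[10:]  3  'aca'
   4  s[10:],s[12:]  2  'ac'
   5  s[12:],s[17:]  0  ''
   6  s[17:],s[9:]  1  'b'
   7  s[9:],s[8:]  1  'b'
   8  s[8:],s[7:]  2  'bb'
   9  s[7:],s[5:]  1  'b'
  10  s[5:],s[15:]  0  ''
  11  s[15:],s[3:]  3  'cab'
  12  s[3:],s[1:]  2  'ca'
  13  s[1:],s[11:]  3  'cac'
  14  s[11:],s[6:]  1  'c'
  15  s[6:],s[14:]  1  'c'
  16  s[14:],s[0:]  3  'cca'
  17  s[0:],s[13:]  2  'cc'

[0, 2, 1, 3, 2, 0, 1, 1, 2, 1, 0, 3, 2, 3, 1, 1, 3, 2]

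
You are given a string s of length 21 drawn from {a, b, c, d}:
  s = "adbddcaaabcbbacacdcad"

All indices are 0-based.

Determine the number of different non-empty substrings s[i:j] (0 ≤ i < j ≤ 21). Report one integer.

rank | idx | suffix
   0 |   6 | aaabcbbacacdcad
   1 |   7 | aabcbbacacdcad
   2 |   8 | abcbbacacdcad
   3 |  13 | acacdcad
   4 |  15 | acdcad
   5 |  19 | ad
   6 |   0 | adbddcaaabcbbacacdcad
   7 |  12 | bacacdcad
   8 |  11 | bbacacdcad
   9 |   9 | bcbbacacdcad
  10 |   2 | bddcaaabcbbacacdcad
  11 |   5 | caaabcbbacacdcad
  12 |  14 | cacdcad
  13 |  18 | cad
  14 |  10 | cbbacacdcad
  15 |  16 | cdcad
  16 |  20 | d
  17 |   1 | dbddcaaabcbbacacdcad
  18 |   4 | dcaaabcbbacacdcad
  19 |  17 | dcad
  20 |   3 | ddcaaabcbbacacdcad

SA = [6, 7, 8, 13, 15, 19, 0, 12, 11, 9, 2, 5, 14, 18, 10, 16, 20, 1, 4, 17, 3]
[i] adj suffixes → lcp
  [1] 6/7 → 2 ('aa')
  [2] 7/8 → 1 ('a')
  [3] 8/13 → 1 ('a')
  [4] 13/15 → 2 ('ac')
  [5] 15/19 → 1 ('a')
  [6] 19/0 → 2 ('ad')
  [7] 0/12 → 0 ('')
  [8] 12/11 → 1 ('b')
  [9] 11/9 → 1 ('b')
  [10] 9/2 → 1 ('b')
  [11] 2/5 → 0 ('')
  [12] 5/14 → 2 ('ca')
  [13] 14/18 → 2 ('ca')
  [14] 18/10 → 1 ('c')
  [15] 10/16 → 1 ('c')
  [16] 16/20 → 0 ('')
  [17] 20/1 → 1 ('d')
  [18] 1/4 → 1 ('d')
  [19] 4/17 → 3 ('dca')
  [20] 17/3 → 1 ('d')

n(n+1)/2 = 21·22/2 = 231
Σ LCP = 0 + 2 + 1 + 1 + 2 + 1 + 2 + 0 + 1 + 1 + 1 + 0 + 2 + 2 + 1 + 1 + 0 + 1 + 1 + 3 + 1 = 24
distinct = 231 − 24 = 207

207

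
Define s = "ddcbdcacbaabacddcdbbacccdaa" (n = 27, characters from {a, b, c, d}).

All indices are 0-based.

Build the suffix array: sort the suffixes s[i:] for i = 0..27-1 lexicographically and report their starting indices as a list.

rank→(start, suffix):
  0 → (26, 'a')
  1 → (25, 'aa')
  2 → (9, 'aabacddcdbbacccdaa')
  3 → (10, 'abacddcdbbacccdaa')
  4 → (6, 'acbaabacddcdbbacccdaa')
  5 → (20, 'acccdaa')
  6 → (12, 'acddcdbbacccdaa')
  7 → (8, 'baabacddcdbbacccdaa')
  8 → (19, 'bacccdaa')
  9 → (11, 'bacddcdbbacccdaa')
  10 → (18, 'bbacccdaa')
  11 → (3, 'bdcacbaabacddcdbbacccdaa')
  12 → (5, 'cacbaabacddcdbbacccdaa')
  13 → (7, 'cbaabacddcdbbacccdaa')
  14 → (2, 'cbdcacbaabacddcdbbacccdaa')
  15 → (21, 'cccdaa')
  16 → (22, 'ccdaa')
  17 → (23, 'cdaa')
  18 → (16, 'cdbbacccdaa')
  19 → (13, 'cddcdbbacccdaa')
  20 → (24, 'daa')
  21 → (17, 'dbbacccdaa')
  22 → (4, 'dcacbaabacddcdbbacccdaa')
  23 → (1, 'dcbdcacbaabacddcdbbacccdaa')
  24 → (15, 'dcdbbacccdaa')
  25 → (0, 'ddcbdcacbaabacddcdbbacccdaa')
  26 → (14, 'ddcdbbacccdaa')

[26, 25, 9, 10, 6, 20, 12, 8, 19, 11, 18, 3, 5, 7, 2, 21, 22, 23, 16, 13, 24, 17, 4, 1, 15, 0, 14]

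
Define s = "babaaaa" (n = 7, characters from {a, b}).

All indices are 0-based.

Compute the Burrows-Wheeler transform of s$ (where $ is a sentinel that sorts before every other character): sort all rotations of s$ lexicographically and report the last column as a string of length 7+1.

aaaabba$

rank  rotation  last
    0  $babaaaa  a
    1  a$babaaa  a
    2  aa$babaa  a
    3  aaa$baba  a
    4  aaaa$bab  b
    5  abaaaa$b  b
    6  baaaa$ba  a
    7  babaaaa$  $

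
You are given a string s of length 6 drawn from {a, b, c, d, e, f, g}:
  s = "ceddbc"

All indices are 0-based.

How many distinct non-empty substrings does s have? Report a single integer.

19

sorted suffixes:
  #0 SA[0]=4  'bc'
  #1 SA[1]=5  'c'
  #2 SA[2]=0  'ceddbc'
  #3 SA[3]=3  'dbc'
  #4 SA[4]=2  'ddbc'
  #5 SA[5]=1  'eddbc'

SA = [4, 5, 0, 3, 2, 1]
[i] adj suffixes → lcp
  [1] 4/5 → 0 ('')
  [2] 5/0 → 1 ('c')
  [3] 0/3 → 0 ('')
  [4] 3/2 → 1 ('d')
  [5] 2/1 → 0 ('')

n(n+1)/2 = 6·7/2 = 21
Σ LCP = 0 + 0 + 1 + 0 + 1 + 0 = 2
distinct = 21 − 2 = 19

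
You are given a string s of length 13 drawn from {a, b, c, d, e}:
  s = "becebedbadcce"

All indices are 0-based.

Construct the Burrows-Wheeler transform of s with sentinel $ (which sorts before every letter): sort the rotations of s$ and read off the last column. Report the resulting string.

ebd$edceeaccbb

rank  rotation        last
    0  $becebedbadcce  e
    1  adcce$becebedb  b
    2  badcce$becebed  d
    3  becebedbadcce$  $
    4  bedbadcce$bece  e
    5  cce$becebedbad  d
    6  ce$becebedbadc  c
    7  cebedbadcce$be  e
    8  dbadcce$becebe  e
    9  dcce$becebedba  a
   10  e$becebedbadcc  c
   11  ebedbadcce$bec  c
   12  ecebedbadcce$b  b
   13  edbadcce$beceb  b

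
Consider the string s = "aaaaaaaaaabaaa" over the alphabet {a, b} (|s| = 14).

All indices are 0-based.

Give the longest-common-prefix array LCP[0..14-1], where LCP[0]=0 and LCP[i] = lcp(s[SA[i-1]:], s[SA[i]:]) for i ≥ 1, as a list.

rank→(start, suffix):
  0 → (13, 'a')
  1 → (12, 'aa')
  2 → (11, 'aaa')
  3 → (0, 'aaaaaaaaaabaaa')
  4 → (1, 'aaaaaaaaabaaa')
  5 → (2, 'aaaaaaaabaaa')
  6 → (3, 'aaaaaaabaaa')
  7 → (4, 'aaaaaabaaa')
  8 → (5, 'aaaaabaaa')
  9 → (6, 'aaaabaaa')
  10 → (7, 'aaabaaa')
  11 → (8, 'aabaaa')
  12 → (9, 'abaaa')
  13 → (10, 'baaa')

SA = [13, 12, 11, 0, 1, 2, 3, 4, 5, 6, 7, 8, 9, 10]
i: (SA[i-1],SA[i]) lcp shared
  1: (13,12) 1 'a'
  2: (12,11) 2 'aa'
  3: (11,0) 3 'aaa'
  4: (0,1) 9 'aaaaaaaaa'
  5: (1,2) 8 'aaaaaaaa'
  6: (2,3) 7 'aaaaaaa'
  7: (3,4) 6 'aaaaaa'
  8: (4,5) 5 'aaaaa'
  9: (5,6) 4 'aaaa'
  10: (6,7) 3 'aaa'
  11: (7,8) 2 'aa'
  12: (8,9) 1 'a'
  13: (9,10) 0 ''

[0, 1, 2, 3, 9, 8, 7, 6, 5, 4, 3, 2, 1, 0]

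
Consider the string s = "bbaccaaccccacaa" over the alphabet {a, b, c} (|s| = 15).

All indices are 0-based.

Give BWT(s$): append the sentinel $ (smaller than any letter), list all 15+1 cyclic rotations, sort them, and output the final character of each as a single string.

rank  rotation          last
    0  $bbaccaaccccacaa  a
    1  a$bbaccaaccccaca  a
    2  aa$bbaccaaccccac  c
    3  aaccccacaa$bbacc  c
    4  acaa$bbaccaacccc  c
    5  accaaccccacaa$bb  b
    6  accccacaa$bbacca  a
    7  baccaaccccacaa$b  b
    8  bbaccaaccccacaa$  $
    9  caa$bbaccaacccca  a
   10  caaccccacaa$bbac  c
   11  cacaa$bbaccaaccc  c
   12  ccaaccccacaa$bba  a
   13  ccacaa$bbaccaacc  c
   14  cccacaa$bbaccaac  c
   15  ccccacaa$bbaccaa  a

aacccbab$accacca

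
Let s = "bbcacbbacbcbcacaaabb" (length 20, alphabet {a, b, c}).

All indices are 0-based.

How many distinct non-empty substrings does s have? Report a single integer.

rank→(start, suffix):
  0 → (15, 'aaabb')
  1 → (16, 'aabb')
  2 → (17, 'abb')
  3 → (13, 'acaaabb')
  4 → (3, 'acbbacbcbcacaaabb')
  5 → (7, 'acbcbcacaaabb')
  6 → (19, 'b')
  7 → (6, 'bacbcbcacaaabb')
  8 → (18, 'bb')
  9 → (5, 'bbacbcbcacaaabb')
  10 → (0, 'bbcacbbacbcbcacaaabb')
  11 → (11, 'bcacaaabb')
  12 → (1, 'bcacbbacbcbcacaaabb')
  13 → (9, 'bcbcacaaabb')
  14 → (14, 'caaabb')
  15 → (12, 'cacaaabb')
  16 → (2, 'cacbbacbcbcacaaabb')
  17 → (4, 'cbbacbcbcacaaabb')
  18 → (10, 'cbcacaaabb')
  19 → (8, 'cbcbcacaaabb')

SA = [15, 16, 17, 13, 3, 7, 19, 6, 18, 5, 0, 11, 1, 9, 14, 12, 2, 4, 10, 8]
[i] adj suffixes → lcp
  [1] 15/16 → 2 ('aa')
  [2] 16/17 → 1 ('a')
  [3] 17/13 → 1 ('a')
  [4] 13/3 → 2 ('ac')
  [5] 3/7 → 3 ('acb')
  [6] 7/19 → 0 ('')
  [7] 19/6 → 1 ('b')
  [8] 6/18 → 1 ('b')
  [9] 18/5 → 2 ('bb')
  [10] 5/0 → 2 ('bb')
  [11] 0/11 → 1 ('b')
  [12] 11/1 → 4 ('bcac')
  [13] 1/9 → 2 ('bc')
  [14] 9/14 → 0 ('')
  [15] 14/12 → 2 ('ca')
  [16] 12/2 → 3 ('cac')
  [17] 2/4 → 1 ('c')
  [18] 4/10 → 2 ('cb')
  [19] 10/8 → 3 ('cbc')

n(n+1)/2 = 20·21/2 = 210
Σ LCP = 0 + 2 + 1 + 1 + 2 + 3 + 0 + 1 + 1 + 2 + 2 + 1 + 4 + 2 + 0 + 2 + 3 + 1 + 2 + 3 = 33
distinct = 210 − 33 = 177

177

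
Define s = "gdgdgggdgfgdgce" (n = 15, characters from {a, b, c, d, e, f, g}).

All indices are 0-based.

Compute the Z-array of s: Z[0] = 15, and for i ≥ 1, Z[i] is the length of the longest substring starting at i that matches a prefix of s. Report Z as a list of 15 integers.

[15, 0, 3, 0, 1, 1, 3, 0, 1, 0, 3, 0, 1, 0, 0]

Z[0]=15
i=1: i≥r, start 0; Z[1]=0
i=2: i≥r, start 0; Z[2]=3 extend→box=[2,5)
i=3: min(r-i=2, Z[1]=0)=0; Z[3]=0
i=4: min(r-i=1, Z[2]=3)=1; Z[4]=1
i=5: i≥r, start 0; Z[5]=1 extend→box=[5,6)
i=6: i≥r, start 0; Z[6]=3 extend→box=[6,9)
i=7: min(r-i=2, Z[1]=0)=0; Z[7]=0
i=8: min(r-i=1, Z[2]=3)=1; Z[8]=1
i=9: i≥r, start 0; Z[9]=0
i=10: i≥r, start 0; Z[10]=3 extend→box=[10,13)
i=11: min(r-i=2, Z[1]=0)=0; Z[11]=0
i=12: min(r-i=1, Z[2]=3)=1; Z[12]=1
i=13: i≥r, start 0; Z[13]=0
i=14: i≥r, start 0; Z[14]=0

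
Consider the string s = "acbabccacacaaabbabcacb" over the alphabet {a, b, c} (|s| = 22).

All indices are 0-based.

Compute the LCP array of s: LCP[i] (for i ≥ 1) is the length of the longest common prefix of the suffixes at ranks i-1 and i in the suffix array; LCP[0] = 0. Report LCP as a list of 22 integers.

rank→(start, suffix):
  0 → (11, 'aaabbabcacb')
  1 → (12, 'aabbabcacb')
  2 → (13, 'abbabcacb')
  3 → (16, 'abcacb')
  4 → (3, 'abccacacaaabbabcacb')
  5 → (9, 'acaaabbabcacb')
  6 → (7, 'acacaaabbabcacb')
  7 → (19, 'acb')
  8 → (0, 'acbabccacacaaabbabcacb')
  9 → (21, 'b')
  10 → (15, 'babcacb')
  11 → (2, 'babccacacaaabbabcacb')
  12 → (14, 'bbabcacb')
  13 → (17, 'bcacb')
  14 → (4, 'bccacacaaabbabcacb')
  15 → (10, 'caaabbabcacb')
  16 → (8, 'cacaaabbabcacb')
  17 → (6, 'cacacaaabbabcacb')
  18 → (18, 'cacb')
  19 → (20, 'cb')
  20 → (1, 'cbabccacacaaabbabcacb')
  21 → (5, 'ccacacaaabbabcacb')

SA = [11, 12, 13, 16, 3, 9, 7, 19, 0, 21, 15, 2, 14, 17, 4, 10, 8, 6, 18, 20, 1, 5]
rank  pair      lcp
   1  s[11:],s[12:]  2  'aa'
   2  s[12:],s[13:]  1  'a'
   3  s[13:],s[16:]  2  'ab'
   4  s[16:],s[3:]  3  'abc'
   5  s[3:],s[9:]  1  'a'
   6  s[9:],s[7:]  3  'aca'
   7  s[7:],s[19:]  2  'ac'
   8  s[19:],s[0:]  3  'acb'
   9  s[0:],s[21:]  0  ''
  10  s[21:],s[15:]  1  'b'
  11  s[15:],s[2:]  4  'babc'
  12  s[2:],s[14:]  1  'b'
  13  s[14:],s[17:]  1  'b'
  14  s[17:],s[4:]  2  'bc'
  15  s[4:],s[10:]  0  ''
  16  s[10:],s[8:]  2  'ca'
  17  s[8:],s[6:]  4  'caca'
  18  s[6:],s[18:]  3  'cac'
  19  s[18:],s[20:]  1  'c'
  20  s[20:],s[1:]  2  'cb'
  21  s[1:],s[5:]  1  'c'

[0, 2, 1, 2, 3, 1, 3, 2, 3, 0, 1, 4, 1, 1, 2, 0, 2, 4, 3, 1, 2, 1]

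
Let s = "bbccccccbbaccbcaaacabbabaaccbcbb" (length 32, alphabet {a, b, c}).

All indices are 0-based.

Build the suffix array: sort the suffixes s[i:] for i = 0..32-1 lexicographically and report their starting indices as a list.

[15, 16, 24, 22, 19, 17, 10, 25, 31, 23, 21, 9, 30, 20, 8, 0, 13, 28, 1, 14, 18, 29, 7, 12, 27, 6, 11, 26, 5, 4, 3, 2]

sorted suffixes:
  #0 SA[0]=15  'aaacabbabaaccbcbb'
  #1 SA[1]=16  'aacabbabaaccbcbb'
  #2 SA[2]=24  'aaccbcbb'
  #3 SA[3]=22  'abaaccbcbb'
  #4 SA[4]=19  'abbabaaccbcbb'
  #5 SA[5]=17  'acabbabaaccbcbb'
  #6 SA[6]=10  'accbcaaacabbabaaccbcbb'
  #7 SA[7]=25  'accbcbb'
  #8 SA[8]=31  'b'
  #9 SA[9]=23  'baaccbcbb'
  #10 SA[10]=21  'babaaccbcbb'
  #11 SA[11]=9  'baccbcaaacabbabaaccbcbb'
  #12 SA[12]=30  'bb'
  #13 SA[13]=20  'bbabaaccbcbb'
  #14 SA[14]=8  'bbaccbcaaacabbabaaccbcbb'
  #15 SA[15]=0  'bbccccccbbaccbcaaacabbabaaccbcbb'
  #16 SA[16]=13  'bcaaacabbabaaccbcbb'
  #17 SA[17]=28  'bcbb'
  #18 SA[18]=1  'bccccccbbaccbcaaacabbabaaccbcbb'
  #19 SA[19]=14  'caaacabbabaaccbcbb'
  #20 SA[20]=18  'cabbabaaccbcbb'
  #21 SA[21]=29  'cbb'
  #22 SA[22]=7  'cbbaccbcaaacabbabaaccbcbb'
  #23 SA[23]=12  'cbcaaacabbabaaccbcbb'
  #24 SA[24]=27  'cbcbb'
  #25 SA[25]=6  'ccbbaccbcaaacabbabaaccbcbb'
  #26 SA[26]=11  'ccbcaaacabbabaaccbcbb'
  #27 SA[27]=26  'ccbcbb'
  #28 SA[28]=5  'cccbbaccbcaaacabbabaaccbcbb'
  #29 SA[29]=4  'ccccbbaccbcaaacabbabaaccbcbb'
  #30 SA[30]=3  'cccccbbaccbcaaacabbabaaccbcbb'
  #31 SA[31]=2  'ccccccbbaccbcaaacabbabaaccbcbb'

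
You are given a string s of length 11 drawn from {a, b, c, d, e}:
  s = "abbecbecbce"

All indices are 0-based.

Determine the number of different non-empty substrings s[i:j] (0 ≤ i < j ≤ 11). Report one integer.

53

rank→(start, suffix):
  0 → (0, 'abbecbecbce')
  1 → (1, 'bbecbecbce')
  2 → (8, 'bce')
  3 → (5, 'becbce')
  4 → (2, 'becbecbce')
  5 → (7, 'cbce')
  6 → (4, 'cbecbce')
  7 → (9, 'ce')
  8 → (10, 'e')
  9 → (6, 'ecbce')
  10 → (3, 'ecbecbce')

SA = [0, 1, 8, 5, 2, 7, 4, 9, 10, 6, 3]
i: (SA[i-1],SA[i]) lcp shared
  1: (0,1) 0 ''
  2: (1,8) 1 'b'
  3: (8,5) 1 'b'
  4: (5,2) 4 'becb'
  5: (2,7) 0 ''
  6: (7,4) 2 'cb'
  7: (4,9) 1 'c'
  8: (9,10) 0 ''
  9: (10,6) 1 'e'
  10: (6,3) 3 'ecb'

n(n+1)/2 = 11·12/2 = 66
Σ LCP = 0 + 0 + 1 + 1 + 4 + 0 + 2 + 1 + 0 + 1 + 3 = 13
distinct = 66 − 13 = 53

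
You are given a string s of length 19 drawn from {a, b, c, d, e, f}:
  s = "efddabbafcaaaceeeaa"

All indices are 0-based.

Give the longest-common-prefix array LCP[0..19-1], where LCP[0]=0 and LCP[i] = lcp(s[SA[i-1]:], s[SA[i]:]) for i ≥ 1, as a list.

[0, 1, 2, 2, 1, 1, 1, 0, 1, 0, 1, 0, 1, 0, 1, 2, 1, 0, 1]

sorted suffixes:
  #0 SA[0]=18  'a'
  #1 SA[1]=17  'aa'
  #2 SA[2]=10  'aaaceeeaa'
  #3 SA[3]=11  'aaceeeaa'
  #4 SA[4]=4  'abbafcaaaceeeaa'
  #5 SA[5]=12  'aceeeaa'
  #6 SA[6]=7  'afcaaaceeeaa'
  #7 SA[7]=6  'bafcaaaceeeaa'
  #8 SA[8]=5  'bbafcaaaceeeaa'
  #9 SA[9]=9  'caaaceeeaa'
  #10 SA[10]=13  'ceeeaa'
  #11 SA[11]=3  'dabbafcaaaceeeaa'
  #12 SA[12]=2  'ddabbafcaaaceeeaa'
  #13 SA[13]=16  'eaa'
  #14 SA[14]=15  'eeaa'
  #15 SA[15]=14  'eeeaa'
  #16 SA[16]=0  'efddabbafcaaaceeeaa'
  #17 SA[17]=8  'fcaaaceeeaa'
  #18 SA[18]=1  'fddabbafcaaaceeeaa'

SA = [18, 17, 10, 11, 4, 12, 7, 6, 5, 9, 13, 3, 2, 16, 15, 14, 0, 8, 1]
[i] adj suffixes → lcp
  [1] 18/17 → 1 ('a')
  [2] 17/10 → 2 ('aa')
  [3] 10/11 → 2 ('aa')
  [4] 11/4 → 1 ('a')
  [5] 4/12 → 1 ('a')
  [6] 12/7 → 1 ('a')
  [7] 7/6 → 0 ('')
  [8] 6/5 → 1 ('b')
  [9] 5/9 → 0 ('')
  [10] 9/13 → 1 ('c')
  [11] 13/3 → 0 ('')
  [12] 3/2 → 1 ('d')
  [13] 2/16 → 0 ('')
  [14] 16/15 → 1 ('e')
  [15] 15/14 → 2 ('ee')
  [16] 14/0 → 1 ('e')
  [17] 0/8 → 0 ('')
  [18] 8/1 → 1 ('f')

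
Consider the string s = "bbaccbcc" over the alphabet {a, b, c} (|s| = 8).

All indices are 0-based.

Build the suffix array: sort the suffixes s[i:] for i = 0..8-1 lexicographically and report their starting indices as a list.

[2, 1, 0, 5, 7, 4, 6, 3]

rank | idx | suffix
   0 |   2 | accbcc
   1 |   1 | baccbcc
   2 |   0 | bbaccbcc
   3 |   5 | bcc
   4 |   7 | c
   5 |   4 | cbcc
   6 |   6 | cc
   7 |   3 | ccbcc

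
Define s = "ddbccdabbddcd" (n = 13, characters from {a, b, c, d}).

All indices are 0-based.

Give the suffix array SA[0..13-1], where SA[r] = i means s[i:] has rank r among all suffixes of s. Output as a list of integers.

[6, 7, 2, 8, 3, 11, 4, 12, 5, 1, 10, 0, 9]

sorted suffixes:
  #0 SA[0]=6  'abbddcd'
  #1 SA[1]=7  'bbddcd'
  #2 SA[2]=2  'bccdabbddcd'
  #3 SA[3]=8  'bddcd'
  #4 SA[4]=3  'ccdabbddcd'
  #5 SA[5]=11  'cd'
  #6 SA[6]=4  'cdabbddcd'
  #7 SA[7]=12  'd'
  #8 SA[8]=5  'dabbddcd'
  #9 SA[9]=1  'dbccdabbddcd'
  #10 SA[10]=10  'dcd'
  #11 SA[11]=0  'ddbccdabbddcd'
  #12 SA[12]=9  'ddcd'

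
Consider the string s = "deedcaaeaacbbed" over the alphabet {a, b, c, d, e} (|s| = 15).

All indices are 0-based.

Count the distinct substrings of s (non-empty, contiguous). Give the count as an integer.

108

rank→(start, suffix):
  0 → (8, 'aacbbed')
  1 → (5, 'aaeaacbbed')
  2 → (9, 'acbbed')
  3 → (6, 'aeaacbbed')
  4 → (11, 'bbed')
  5 → (12, 'bed')
  6 → (4, 'caaeaacbbed')
  7 → (10, 'cbbed')
  8 → (14, 'd')
  9 → (3, 'dcaaeaacbbed')
  10 → (0, 'deedcaaeaacbbed')
  11 → (7, 'eaacbbed')
  12 → (13, 'ed')
  13 → (2, 'edcaaeaacbbed')
  14 → (1, 'eedcaaeaacbbed')

SA = [8, 5, 9, 6, 11, 12, 4, 10, 14, 3, 0, 7, 13, 2, 1]
rank  pair      lcp
   1  s[8:],s[5:]  2  'aa'
   2  s[5:],s[9:]  1  'a'
   3  s[9:],s[6:]  1  'a'
   4  s[6:],s[11:]  0  ''
   5  s[11:],s[12:]  1  'b'
   6  s[12:],s[4:]  0  ''
   7  s[4:],s[10:]  1  'c'
   8  s[10:],s[14:]  0  ''
   9  s[14:],s[3:]  1  'd'
  10  s[3:],s[0:]  1  'd'
  11  s[0:],s[7:]  0  ''
  12  s[7:],s[13:]  1  'e'
  13  s[13:],s[2:]  2  'ed'
  14  s[2:],s[1:]  1  'e'

n(n+1)/2 = 15·16/2 = 120
Σ LCP = 0 + 2 + 1 + 1 + 0 + 1 + 0 + 1 + 0 + 1 + 1 + 0 + 1 + 2 + 1 = 12
distinct = 120 − 12 = 108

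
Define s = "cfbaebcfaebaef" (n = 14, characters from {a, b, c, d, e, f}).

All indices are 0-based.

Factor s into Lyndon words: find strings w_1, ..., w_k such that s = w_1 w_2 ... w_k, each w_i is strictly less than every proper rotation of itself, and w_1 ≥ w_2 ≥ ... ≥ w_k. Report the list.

emit factor 1: 'cf' (i=0, period=2)
emit factor 2: 'b' (i=2, period=1)
emit factor 3: 'aebcf' (i=3, period=5)
emit factor 4: 'aebaef' (i=8, period=6)

["cf", "b", "aebcf", "aebaef"]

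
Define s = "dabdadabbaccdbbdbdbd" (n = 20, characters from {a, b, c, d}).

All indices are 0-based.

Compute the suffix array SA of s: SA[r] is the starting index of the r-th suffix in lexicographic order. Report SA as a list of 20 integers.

rank | idx | suffix
   0 |   6 | abbaccdbbdbdbd
   1 |   1 | abdadabbaccdbbdbdbd
   2 |   9 | accdbbdbdbd
   3 |   4 | adabbaccdbbdbdbd
   4 |   8 | baccdbbdbdbd
   5 |   7 | bbaccdbbdbdbd
   6 |  13 | bbdbdbd
   7 |  18 | bd
   8 |   2 | bdadabbaccdbbdbdbd
   9 |  16 | bdbd
  10 |  14 | bdbdbd
  11 |  10 | ccdbbdbdbd
  12 |  11 | cdbbdbdbd
  13 |  19 | d
  14 |   5 | dabbaccdbbdbdbd
  15 |   0 | dabdadabbaccdbbdbdbd
  16 |   3 | dadabbaccdbbdbdbd
  17 |  12 | dbbdbdbd
  18 |  17 | dbd
  19 |  15 | dbdbd

[6, 1, 9, 4, 8, 7, 13, 18, 2, 16, 14, 10, 11, 19, 5, 0, 3, 12, 17, 15]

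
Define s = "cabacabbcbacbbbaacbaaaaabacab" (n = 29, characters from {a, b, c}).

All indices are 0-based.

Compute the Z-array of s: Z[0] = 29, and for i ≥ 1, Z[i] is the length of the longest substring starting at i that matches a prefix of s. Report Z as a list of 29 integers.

Z[0]=29
i=1: outside box; Z[1]=0
i=2: outside box; Z[2]=0
i=3: outside box; Z[3]=0
i=4: outside box; Z[4]=3 scan→box=[4,7)
i=5: min(r-i=2, Z[1]=0)=0; Z[5]=0
i=6: min(r-i=1, Z[2]=0)=0; Z[6]=0
i=7: outside box; Z[7]=0
i=8: outside box; Z[8]=1 scan→box=[8,9)
i=9: outside box; Z[9]=0
i=10: outside box; Z[10]=0
i=11: outside box; Z[11]=1 scan→box=[11,12)
i=12: outside box; Z[12]=0
i=13: outside box; Z[13]=0
i=14: outside box; Z[14]=0
i=15: outside box; Z[15]=0
i=16: outside box; Z[16]=0
i=17: outside box; Z[17]=1 scan→box=[17,18)
i=18: outside box; Z[18]=0
i=19: outside box; Z[19]=0
i=20: outside box; Z[20]=0
i=21: outside box; Z[21]=0
i=22: outside box; Z[22]=0
i=23: outside box; Z[23]=0
i=24: outside box; Z[24]=0
i=25: outside box; Z[25]=0
i=26: outside box; Z[26]=3 scan→box=[26,29)
i=27: min(r-i=2, Z[1]=0)=0; Z[27]=0
i=28: min(r-i=1, Z[2]=0)=0; Z[28]=0

[29, 0, 0, 0, 3, 0, 0, 0, 1, 0, 0, 1, 0, 0, 0, 0, 0, 1, 0, 0, 0, 0, 0, 0, 0, 0, 3, 0, 0]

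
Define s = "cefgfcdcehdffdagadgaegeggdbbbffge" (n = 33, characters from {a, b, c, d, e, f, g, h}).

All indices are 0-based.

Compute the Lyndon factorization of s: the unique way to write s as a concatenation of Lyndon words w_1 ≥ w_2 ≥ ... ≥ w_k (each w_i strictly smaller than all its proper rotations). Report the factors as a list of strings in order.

emit factor 1: 'cefgf' (i=0, period=5)
emit factor 2: 'cdcehdffd' (i=5, period=9)
emit factor 3: 'ag' (i=14, period=2)
emit factor 4: 'adgaegeggdbbbffge' (i=16, period=17)

["cefgf", "cdcehdffd", "ag", "adgaegeggdbbbffge"]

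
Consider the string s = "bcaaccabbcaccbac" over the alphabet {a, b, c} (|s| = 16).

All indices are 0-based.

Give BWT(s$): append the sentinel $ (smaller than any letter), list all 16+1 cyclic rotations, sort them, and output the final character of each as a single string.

cccbacca$babcbcaa

rank  rotation           last
    0  $bcaaccabbcaccbac  c
    1  aaccabbcaccbac$bc  c
    2  abbcaccbac$bcaacc  c
    3  ac$bcaaccabbcaccb  b
    4  accabbcaccbac$bca  a
    5  accbac$bcaaccabbc  c
    6  bac$bcaaccabbcacc  c
    7  bbcaccbac$bcaacca  a
    8  bcaaccabbcaccbac$  $
    9  bcaccbac$bcaaccab  b
   10  c$bcaaccabbcaccba  a
   11  caaccabbcaccbac$b  b
   12  cabbcaccbac$bcaac  c
   13  caccbac$bcaaccabb  b
   14  cbac$bcaaccabbcac  c
   15  ccabbcaccbac$bcaa  a
   16  ccbac$bcaaccabbca  a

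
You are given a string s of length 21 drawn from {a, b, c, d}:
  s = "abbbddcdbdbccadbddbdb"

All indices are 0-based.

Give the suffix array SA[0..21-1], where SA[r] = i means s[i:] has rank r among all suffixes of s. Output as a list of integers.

rank | idx | suffix
   0 |   0 | abbbddcdbdbccadbddbdb
   1 |  13 | adbddbdb
   2 |  20 | b
   3 |   1 | bbbddcdbdbccadbddbdb
   4 |   2 | bbddcdbdbccadbddbdb
   5 |  10 | bccadbddbdb
   6 |  18 | bdb
   7 |   8 | bdbccadbddbdb
   8 |  15 | bddbdb
   9 |   3 | bddcdbdbccadbddbdb
  10 |  12 | cadbddbdb
  11 |  11 | ccadbddbdb
  12 |   6 | cdbdbccadbddbdb
  13 |  19 | db
  14 |   9 | dbccadbddbdb
  15 |  17 | dbdb
  16 |   7 | dbdbccadbddbdb
  17 |  14 | dbddbdb
  18 |   5 | dcdbdbccadbddbdb
  19 |  16 | ddbdb
  20 |   4 | ddcdbdbccadbddbdb

[0, 13, 20, 1, 2, 10, 18, 8, 15, 3, 12, 11, 6, 19, 9, 17, 7, 14, 5, 16, 4]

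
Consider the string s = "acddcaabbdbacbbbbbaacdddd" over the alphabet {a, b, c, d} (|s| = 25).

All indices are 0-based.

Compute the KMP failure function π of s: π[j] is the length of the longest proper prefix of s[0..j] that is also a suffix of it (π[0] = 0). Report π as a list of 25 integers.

[0, 0, 0, 0, 0, 1, 1, 0, 0, 0, 0, 1, 2, 0, 0, 0, 0, 0, 1, 1, 2, 3, 4, 0, 0]

π[0] = 0
j=1 s[j]='c': π[1]=0 (border '')
j=2 s[j]='d': π[2]=0 (border '')
j=3 s[j]='d': π[3]=0 (border '')
j=4 s[j]='c': π[4]=0 (border '')
j=5 s[j]='a': π[5]=1 (border 'a')
j=6 s[j]='a': k: 1→0; π[6]=1 (border 'a')
j=7 s[j]='b': k: 1→0; π[7]=0 (border '')
j=8 s[j]='b': π[8]=0 (border '')
j=9 s[j]='d': π[9]=0 (border '')
j=10 s[j]='b': π[10]=0 (border '')
j=11 s[j]='a': π[11]=1 (border 'a')
j=12 s[j]='c': π[12]=2 (border 'ac')
j=13 s[j]='b': k: 2→0; π[13]=0 (border '')
j=14 s[j]='b': π[14]=0 (border '')
j=15 s[j]='b': π[15]=0 (border '')
j=16 s[j]='b': π[16]=0 (border '')
j=17 s[j]='b': π[17]=0 (border '')
j=18 s[j]='a': π[18]=1 (border 'a')
j=19 s[j]='a': k: 1→0; π[19]=1 (border 'a')
j=20 s[j]='c': π[20]=2 (border 'ac')
j=21 s[j]='d': π[21]=3 (border 'acd')
j=22 s[j]='d': π[22]=4 (border 'acdd')
j=23 s[j]='d': k: 4→0; π[23]=0 (border '')
j=24 s[j]='d': π[24]=0 (border '')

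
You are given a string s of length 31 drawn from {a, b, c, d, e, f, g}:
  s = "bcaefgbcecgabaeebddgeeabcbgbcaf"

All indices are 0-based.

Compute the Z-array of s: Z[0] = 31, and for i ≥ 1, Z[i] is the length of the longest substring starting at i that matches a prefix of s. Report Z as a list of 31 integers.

[31, 0, 0, 0, 0, 0, 2, 0, 0, 0, 0, 0, 1, 0, 0, 0, 1, 0, 0, 0, 0, 0, 0, 2, 0, 1, 0, 3, 0, 0, 0]

Z[0]=31
i=1: outside box; Z[1]=0
i=2: outside box; Z[2]=0
i=3: outside box; Z[3]=0
i=4: outside box; Z[4]=0
i=5: outside box; Z[5]=0
i=6: outside box; Z[6]=2 grow→box=[6,8)
i=7: min(r-i=1, Z[1]=0)=0; Z[7]=0
i=8: outside box; Z[8]=0
i=9: outside box; Z[9]=0
i=10: outside box; Z[10]=0
i=11: outside box; Z[11]=0
i=12: outside box; Z[12]=1 grow→box=[12,13)
i=13: outside box; Z[13]=0
i=14: outside box; Z[14]=0
i=15: outside box; Z[15]=0
i=16: outside box; Z[16]=1 grow→box=[16,17)
i=17: outside box; Z[17]=0
i=18: outside box; Z[18]=0
i=19: outside box; Z[19]=0
i=20: outside box; Z[20]=0
i=21: outside box; Z[21]=0
i=22: outside box; Z[22]=0
i=23: outside box; Z[23]=2 grow→box=[23,25)
i=24: min(r-i=1, Z[1]=0)=0; Z[24]=0
i=25: outside box; Z[25]=1 grow→box=[25,26)
i=26: outside box; Z[26]=0
i=27: outside box; Z[27]=3 grow→box=[27,30)
i=28: min(r-i=2, Z[1]=0)=0; Z[28]=0
i=29: min(r-i=1, Z[2]=0)=0; Z[29]=0
i=30: outside box; Z[30]=0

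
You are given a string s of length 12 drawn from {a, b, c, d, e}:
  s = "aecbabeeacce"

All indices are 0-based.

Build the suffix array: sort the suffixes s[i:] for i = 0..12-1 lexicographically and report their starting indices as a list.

[4, 8, 0, 3, 5, 2, 9, 10, 11, 7, 1, 6]

rank | idx | suffix
   0 |   4 | abeeacce
   1 |   8 | acce
   2 |   0 | aecbabeeacce
   3 |   3 | babeeacce
   4 |   5 | beeacce
   5 |   2 | cbabeeacce
   6 |   9 | cce
   7 |  10 | ce
   8 |  11 | e
   9 |   7 | eacce
  10 |   1 | ecbabeeacce
  11 |   6 | eeacce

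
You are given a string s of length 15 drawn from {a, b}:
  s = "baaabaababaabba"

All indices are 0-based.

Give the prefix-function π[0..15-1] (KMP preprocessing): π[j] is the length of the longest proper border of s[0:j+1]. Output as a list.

[0, 0, 0, 0, 1, 2, 3, 1, 2, 1, 2, 3, 1, 1, 2]

π[0] = 0
j=1 s[j]='a': π[1]=0 (border '')
j=2 s[j]='a': π[2]=0 (border '')
j=3 s[j]='a': π[3]=0 (border '')
j=4 s[j]='b': π[4]=1 (border 'b')
j=5 s[j]='a': π[5]=2 (border 'ba')
j=6 s[j]='a': π[6]=3 (border 'baa')
j=7 s[j]='b': k: 3→0; π[7]=1 (border 'b')
j=8 s[j]='a': π[8]=2 (border 'ba')
j=9 s[j]='b': k: 2→0; π[9]=1 (border 'b')
j=10 s[j]='a': π[10]=2 (border 'ba')
j=11 s[j]='a': π[11]=3 (border 'baa')
j=12 s[j]='b': k: 3→0; π[12]=1 (border 'b')
j=13 s[j]='b': k: 1→0; π[13]=1 (border 'b')
j=14 s[j]='a': π[14]=2 (border 'ba')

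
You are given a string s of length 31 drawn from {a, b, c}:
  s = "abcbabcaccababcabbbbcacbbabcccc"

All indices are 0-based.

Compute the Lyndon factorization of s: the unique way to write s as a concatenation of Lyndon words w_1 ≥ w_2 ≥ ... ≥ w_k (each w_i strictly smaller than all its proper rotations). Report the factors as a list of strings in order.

["abcb", "abcacc", "ababcabbbbcacbbabcccc"]

emit factor 1: 'abcb' (i=0, period=4)
emit factor 2: 'abcacc' (i=4, period=6)
emit factor 3: 'ababcabbbbcacbbabcccc' (i=10, period=21)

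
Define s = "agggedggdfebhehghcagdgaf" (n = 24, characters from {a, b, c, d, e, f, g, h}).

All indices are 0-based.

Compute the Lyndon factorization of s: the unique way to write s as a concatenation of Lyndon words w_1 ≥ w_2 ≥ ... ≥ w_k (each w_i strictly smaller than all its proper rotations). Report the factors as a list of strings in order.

["agggedggdfebhehghc", "agdg", "af"]

emit factor 1: 'agggedggdfebhehghc' (i=0, period=18)
emit factor 2: 'agdg' (i=18, period=4)
emit factor 3: 'af' (i=22, period=2)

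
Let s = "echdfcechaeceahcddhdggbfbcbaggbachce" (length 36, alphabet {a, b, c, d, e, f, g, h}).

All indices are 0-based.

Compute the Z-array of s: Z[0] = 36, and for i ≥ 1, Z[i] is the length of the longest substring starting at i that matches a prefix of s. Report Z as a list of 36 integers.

[36, 0, 0, 0, 0, 0, 3, 0, 0, 0, 2, 0, 1, 0, 0, 0, 0, 0, 0, 0, 0, 0, 0, 0, 0, 0, 0, 0, 0, 0, 0, 0, 0, 0, 0, 1]

Z[0]=36
i=1: fresh scan; Z[1]=0
i=2: fresh scan; Z[2]=0
i=3: fresh scan; Z[3]=0
i=4: fresh scan; Z[4]=0
i=5: fresh scan; Z[5]=0
i=6: fresh scan; Z[6]=3 scan→box=[6,9)
i=7: min(r-i=2, Z[1]=0)=0; Z[7]=0
i=8: min(r-i=1, Z[2]=0)=0; Z[8]=0
i=9: fresh scan; Z[9]=0
i=10: fresh scan; Z[10]=2 scan→box=[10,12)
i=11: min(r-i=1, Z[1]=0)=0; Z[11]=0
i=12: fresh scan; Z[12]=1 scan→box=[12,13)
i=13: fresh scan; Z[13]=0
i=14: fresh scan; Z[14]=0
i=15: fresh scan; Z[15]=0
i=16: fresh scan; Z[16]=0
i=17: fresh scan; Z[17]=0
i=18: fresh scan; Z[18]=0
i=19: fresh scan; Z[19]=0
i=20: fresh scan; Z[20]=0
i=21: fresh scan; Z[21]=0
i=22: fresh scan; Z[22]=0
i=23: fresh scan; Z[23]=0
i=24: fresh scan; Z[24]=0
i=25: fresh scan; Z[25]=0
i=26: fresh scan; Z[26]=0
i=27: fresh scan; Z[27]=0
i=28: fresh scan; Z[28]=0
i=29: fresh scan; Z[29]=0
i=30: fresh scan; Z[30]=0
i=31: fresh scan; Z[31]=0
i=32: fresh scan; Z[32]=0
i=33: fresh scan; Z[33]=0
i=34: fresh scan; Z[34]=0
i=35: fresh scan; Z[35]=1 scan→box=[35,36)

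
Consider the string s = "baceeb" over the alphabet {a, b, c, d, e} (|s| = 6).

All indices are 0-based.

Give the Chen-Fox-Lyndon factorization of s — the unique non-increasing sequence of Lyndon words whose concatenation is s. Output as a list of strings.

emit factor 1: 'b' (i=0, period=1)
emit factor 2: 'aceeb' (i=1, period=5)

["b", "aceeb"]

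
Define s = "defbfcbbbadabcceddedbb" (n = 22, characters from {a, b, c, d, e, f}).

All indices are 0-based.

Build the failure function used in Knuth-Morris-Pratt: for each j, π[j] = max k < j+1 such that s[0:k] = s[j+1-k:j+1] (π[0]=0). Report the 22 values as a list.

π[0] = 0
j=1 s[j]='e': π[1]=0 (border '')
j=2 s[j]='f': π[2]=0 (border '')
j=3 s[j]='b': π[3]=0 (border '')
j=4 s[j]='f': π[4]=0 (border '')
j=5 s[j]='c': π[5]=0 (border '')
j=6 s[j]='b': π[6]=0 (border '')
j=7 s[j]='b': π[7]=0 (border '')
j=8 s[j]='b': π[8]=0 (border '')
j=9 s[j]='a': π[9]=0 (border '')
j=10 s[j]='d': π[10]=1 (border 'd')
j=11 s[j]='a': k: 1→0; π[11]=0 (border '')
j=12 s[j]='b': π[12]=0 (border '')
j=13 s[j]='c': π[13]=0 (border '')
j=14 s[j]='c': π[14]=0 (border '')
j=15 s[j]='e': π[15]=0 (border '')
j=16 s[j]='d': π[16]=1 (border 'd')
j=17 s[j]='d': k: 1→0; π[17]=1 (border 'd')
j=18 s[j]='e': π[18]=2 (border 'de')
j=19 s[j]='d': k: 2→0; π[19]=1 (border 'd')
j=20 s[j]='b': k: 1→0; π[20]=0 (border '')
j=21 s[j]='b': π[21]=0 (border '')

[0, 0, 0, 0, 0, 0, 0, 0, 0, 0, 1, 0, 0, 0, 0, 0, 1, 1, 2, 1, 0, 0]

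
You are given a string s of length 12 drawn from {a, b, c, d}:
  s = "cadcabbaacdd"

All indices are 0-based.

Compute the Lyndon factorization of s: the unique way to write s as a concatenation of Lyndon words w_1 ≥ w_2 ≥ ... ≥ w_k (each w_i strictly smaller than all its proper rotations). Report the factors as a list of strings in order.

["c", "adc", "abb", "aacdd"]

emit factor 1: 'c' (i=0, period=1)
emit factor 2: 'adc' (i=1, period=3)
emit factor 3: 'abb' (i=4, period=3)
emit factor 4: 'aacdd' (i=7, period=5)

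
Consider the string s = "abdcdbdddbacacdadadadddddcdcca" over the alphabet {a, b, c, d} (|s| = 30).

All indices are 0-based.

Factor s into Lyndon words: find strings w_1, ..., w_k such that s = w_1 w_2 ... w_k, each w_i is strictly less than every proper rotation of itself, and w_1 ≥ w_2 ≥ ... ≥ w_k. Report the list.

["abdcdbdddbacacdadadadddddcdcc", "a"]

emit factor 1: 'abdcdbdddbacacdadadadddddcdcc' (i=0, period=29)
emit factor 2: 'a' (i=29, period=1)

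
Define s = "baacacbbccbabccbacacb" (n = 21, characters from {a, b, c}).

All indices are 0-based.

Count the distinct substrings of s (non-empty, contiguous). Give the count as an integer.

190

rank→(start, suffix):
  0 → (1, 'aacacbbccbabccbacacb')
  1 → (11, 'abccbacacb')
  2 → (16, 'acacb')
  3 → (2, 'acacbbccbabccbacacb')
  4 → (18, 'acb')
  5 → (4, 'acbbccbabccbacacb')
  6 → (20, 'b')
  7 → (0, 'baacacbbccbabccbacacb')
  8 → (10, 'babccbacacb')
  9 → (15, 'bacacb')
  10 → (6, 'bbccbabccbacacb')
  11 → (7, 'bccbabccbacacb')
  12 → (12, 'bccbacacb')
  13 → (17, 'cacb')
  14 → (3, 'cacbbccbabccbacacb')
  15 → (19, 'cb')
  16 → (9, 'cbabccbacacb')
  17 → (14, 'cbacacb')
  18 → (5, 'cbbccbabccbacacb')
  19 → (8, 'ccbabccbacacb')
  20 → (13, 'ccbacacb')

SA = [1, 11, 16, 2, 18, 4, 20, 0, 10, 15, 6, 7, 12, 17, 3, 19, 9, 14, 5, 8, 13]
i: (SA[i-1],SA[i]) lcp shared
  1: (1,11) 1 'a'
  2: (11,16) 1 'a'
  3: (16,2) 5 'acacb'
  4: (2,18) 2 'ac'
  5: (18,4) 3 'acb'
  6: (4,20) 0 ''
  7: (20,0) 1 'b'
  8: (0,10) 2 'ba'
  9: (10,15) 2 'ba'
  10: (15,6) 1 'b'
  11: (6,7) 1 'b'
  12: (7,12) 5 'bccba'
  13: (12,17) 0 ''
  14: (17,3) 4 'cacb'
  15: (3,19) 1 'c'
  16: (19,9) 2 'cb'
  17: (9,14) 3 'cba'
  18: (14,5) 2 'cb'
  19: (5,8) 1 'c'
  20: (8,13) 4 'ccba'

n(n+1)/2 = 21·22/2 = 231
Σ LCP = 0 + 1 + 1 + 5 + 2 + 3 + 0 + 1 + 2 + 2 + 1 + 1 + 5 + 0 + 4 + 1 + 2 + 3 + 2 + 1 + 4 = 41
distinct = 231 − 41 = 190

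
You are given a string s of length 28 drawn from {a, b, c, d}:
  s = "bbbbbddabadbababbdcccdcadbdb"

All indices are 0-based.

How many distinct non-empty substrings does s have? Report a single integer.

360

rank | idx | suffix
   0 |  12 | ababbdcccdcadbdb
   1 |   7 | abadbababbdcccdcadbdb
   2 |  14 | abbdcccdcadbdb
   3 |   9 | adbababbdcccdcadbdb
   4 |  23 | adbdb
   5 |  27 | b
   6 |  11 | bababbdcccdcadbdb
   7 |  13 | babbdcccdcadbdb
   8 |   8 | badbababbdcccdcadbdb
   9 |   0 | bbbbbddabadbababbdcccdcadbdb
  10 |   1 | bbbbddabadbababbdcccdcadbdb
  11 |   2 | bbbddabadbababbdcccdcadbdb
  12 |  15 | bbdcccdcadbdb
  13 |   3 | bbddabadbababbdcccdcadbdb
  14 |  25 | bdb
  15 |  16 | bdcccdcadbdb
  16 |   4 | bddabadbababbdcccdcadbdb
  17 |  22 | cadbdb
  18 |  18 | cccdcadbdb
  19 |  19 | ccdcadbdb
  20 |  20 | cdcadbdb
  21 |   6 | dabadbababbdcccdcadbdb
  22 |  26 | db
  23 |  10 | dbababbdcccdcadbdb
  24 |  24 | dbdb
  25 |  21 | dcadbdb
  26 |  17 | dcccdcadbdb
  27 |   5 | ddabadbababbdcccdcadbdb

SA = [12, 7, 14, 9, 23, 27, 11, 13, 8, 0, 1, 2, 15, 3, 25, 16, 4, 22, 18, 19, 20, 6, 26, 10, 24, 21, 17, 5]
[i] adj suffixes → lcp
  [1] 12/7 → 3 ('aba')
  [2] 7/14 → 2 ('ab')
  [3] 14/9 → 1 ('a')
  [4] 9/23 → 3 ('adb')
  [5] 23/27 → 0 ('')
  [6] 27/11 → 1 ('b')
  [7] 11/13 → 3 ('bab')
  [8] 13/8 → 2 ('ba')
  [9] 8/0 → 1 ('b')
  [10] 0/1 → 4 ('bbbb')
  [11] 1/2 → 3 ('bbb')
  [12] 2/15 → 2 ('bb')
  [13] 15/3 → 3 ('bbd')
  [14] 3/25 → 1 ('b')
  [15] 25/16 → 2 ('bd')
  [16] 16/4 → 2 ('bd')
  [17] 4/22 → 0 ('')
  [18] 22/18 → 1 ('c')
  [19] 18/19 → 2 ('cc')
  [20] 19/20 → 1 ('c')
  [21] 20/6 → 0 ('')
  [22] 6/26 → 1 ('d')
  [23] 26/10 → 2 ('db')
  [24] 10/24 → 2 ('db')
  [25] 24/21 → 1 ('d')
  [26] 21/17 → 2 ('dc')
  [27] 17/5 → 1 ('d')

n(n+1)/2 = 28·29/2 = 406
Σ LCP = 0 + 3 + 2 + 1 + 3 + 0 + 1 + 3 + 2 + 1 + 4 + 3 + 2 + 3 + 1 + 2 + 2 + 0 + 1 + 2 + 1 + 0 + 1 + 2 + 2 + 1 + 2 + 1 = 46
distinct = 406 − 46 = 360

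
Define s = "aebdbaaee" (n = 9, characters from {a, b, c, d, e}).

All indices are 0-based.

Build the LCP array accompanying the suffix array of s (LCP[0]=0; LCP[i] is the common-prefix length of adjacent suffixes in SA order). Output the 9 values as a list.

[0, 1, 2, 0, 1, 0, 0, 1, 1]

rank | idx | suffix
   0 |   5 | aaee
   1 |   0 | aebdbaaee
   2 |   6 | aee
   3 |   4 | baaee
   4 |   2 | bdbaaee
   5 |   3 | dbaaee
   6 |   8 | e
   7 |   1 | ebdbaaee
   8 |   7 | ee

SA = [5, 0, 6, 4, 2, 3, 8, 1, 7]
rank  pair      lcp
   1  s[5:],s[0:]  1  'a'
   2  s[0:],s[6:]  2  'ae'
   3  s[6:],s[4:]  0  ''
   4  s[4:],s[2:]  1  'b'
   5  s[2:],s[3:]  0  ''
   6  s[3:],s[8:]  0  ''
   7  s[8:],s[1:]  1  'e'
   8  s[1:],s[7:]  1  'e'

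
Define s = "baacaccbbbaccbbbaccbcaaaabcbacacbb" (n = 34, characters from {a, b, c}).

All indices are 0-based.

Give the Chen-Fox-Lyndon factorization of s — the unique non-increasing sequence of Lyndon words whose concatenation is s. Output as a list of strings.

["b", "aacaccbbbaccbbbaccbc", "aaaabcbacacbb"]

emit factor 1: 'b' (i=0, period=1)
emit factor 2: 'aacaccbbbaccbbbaccbc' (i=1, period=20)
emit factor 3: 'aaaabcbacacbb' (i=21, period=13)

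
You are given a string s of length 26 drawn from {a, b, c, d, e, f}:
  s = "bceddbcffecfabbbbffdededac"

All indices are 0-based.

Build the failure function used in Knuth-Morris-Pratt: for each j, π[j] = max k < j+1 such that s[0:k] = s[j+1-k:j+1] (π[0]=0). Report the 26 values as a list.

π[0] = 0
j=1 s[j]='c': π[1]=0 (border '')
j=2 s[j]='e': π[2]=0 (border '')
j=3 s[j]='d': π[3]=0 (border '')
j=4 s[j]='d': π[4]=0 (border '')
j=5 s[j]='b': π[5]=1 (border 'b')
j=6 s[j]='c': π[6]=2 (border 'bc')
j=7 s[j]='f': k: 2→0; π[7]=0 (border '')
j=8 s[j]='f': π[8]=0 (border '')
j=9 s[j]='e': π[9]=0 (border '')
j=10 s[j]='c': π[10]=0 (border '')
j=11 s[j]='f': π[11]=0 (border '')
j=12 s[j]='a': π[12]=0 (border '')
j=13 s[j]='b': π[13]=1 (border 'b')
j=14 s[j]='b': k: 1→0; π[14]=1 (border 'b')
j=15 s[j]='b': k: 1→0; π[15]=1 (border 'b')
j=16 s[j]='b': k: 1→0; π[16]=1 (border 'b')
j=17 s[j]='f': k: 1→0; π[17]=0 (border '')
j=18 s[j]='f': π[18]=0 (border '')
j=19 s[j]='d': π[19]=0 (border '')
j=20 s[j]='e': π[20]=0 (border '')
j=21 s[j]='d': π[21]=0 (border '')
j=22 s[j]='e': π[22]=0 (border '')
j=23 s[j]='d': π[23]=0 (border '')
j=24 s[j]='a': π[24]=0 (border '')
j=25 s[j]='c': π[25]=0 (border '')

[0, 0, 0, 0, 0, 1, 2, 0, 0, 0, 0, 0, 0, 1, 1, 1, 1, 0, 0, 0, 0, 0, 0, 0, 0, 0]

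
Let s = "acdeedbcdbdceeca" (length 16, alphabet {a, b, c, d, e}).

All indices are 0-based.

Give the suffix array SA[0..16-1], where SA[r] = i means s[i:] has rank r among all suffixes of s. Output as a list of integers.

rank | idx | suffix
   0 |  15 | a
   1 |   0 | acdeedbcdbdceeca
   2 |   6 | bcdbdceeca
   3 |   9 | bdceeca
   4 |  14 | ca
   5 |   7 | cdbdceeca
   6 |   1 | cdeedbcdbdceeca
   7 |  11 | ceeca
   8 |   5 | dbcdbdceeca
   9 |   8 | dbdceeca
  10 |  10 | dceeca
  11 |   2 | deedbcdbdceeca
  12 |  13 | eca
  13 |   4 | edbcdbdceeca
  14 |  12 | eeca
  15 |   3 | eedbcdbdceeca

[15, 0, 6, 9, 14, 7, 1, 11, 5, 8, 10, 2, 13, 4, 12, 3]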